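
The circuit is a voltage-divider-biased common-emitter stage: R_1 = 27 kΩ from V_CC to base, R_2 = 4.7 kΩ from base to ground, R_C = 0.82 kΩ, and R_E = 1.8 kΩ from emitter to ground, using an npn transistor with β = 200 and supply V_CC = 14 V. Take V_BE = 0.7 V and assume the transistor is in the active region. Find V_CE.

Thevenize the base divider: V_Th = V_CC·R_2/(R_1+R_2) = 14×4.7/31.7 = 2.08 V, R_Th = R_1‖R_2 = 4 kΩ.
Base-emitter loop: V_Th = I_B·R_Th + V_BE + (β+1)I_B·R_E, so I_B = (2.08 − 0.7) / (4 + 201×1.8) = 0.00376 mA.
I_C = β·I_B = 200×0.00376 = 0.752 mA, and I_E = (β+1)I_B = 0.756 mA.
V_CE = V_CC − I_C·R_C − I_E·R_E = 14 − 0.752×0.82 − 0.756×1.8 = 12 V.
V_CE = 12 V > 0.2 V confirms active-region operation.

V_CE ≈ 12 V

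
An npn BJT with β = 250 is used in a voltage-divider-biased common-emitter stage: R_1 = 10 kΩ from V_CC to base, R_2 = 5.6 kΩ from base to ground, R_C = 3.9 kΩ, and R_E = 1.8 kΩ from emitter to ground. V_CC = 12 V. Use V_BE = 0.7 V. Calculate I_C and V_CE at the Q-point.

Thevenize the base divider: V_Th = V_CC·R_2/(R_1+R_2) = 12×5.6/15.6 = 4.31 V, R_Th = R_1‖R_2 = 3.59 kΩ.
Base-emitter loop: V_Th = I_B·R_Th + V_BE + (β+1)I_B·R_E, so I_B = (4.31 − 0.7) / (3.59 + 251×1.8) = 0.00792 mA.
I_C = β·I_B = 250×0.00792 = 1.98 mA, and I_E = (β+1)I_B = 1.99 mA.
V_CE = V_CC − I_C·R_C − I_E·R_E = 12 − 1.98×3.9 − 1.99×1.8 = 0.697 V.
V_CE = 0.697 V > 0.2 V confirms active-region operation.

I_C ≈ 2 mA, V_CE ≈ 0.7 V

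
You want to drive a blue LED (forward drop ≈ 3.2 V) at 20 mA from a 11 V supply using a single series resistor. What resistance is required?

The resistor drops V_S − V_D = 11 − 3.2 = 7.8 V at 20 mA.
R = 7.8 V / 20 mA = 0.39 kΩ.

R ≈ 0.39 kΩ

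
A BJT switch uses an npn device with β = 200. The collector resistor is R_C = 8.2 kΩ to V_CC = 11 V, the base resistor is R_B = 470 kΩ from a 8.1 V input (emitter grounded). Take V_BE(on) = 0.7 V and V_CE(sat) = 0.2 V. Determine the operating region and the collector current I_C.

Assume active: I_B = (8.1 − 0.7)/470 = 0.0157 mA, giving I_C = β·I_B = 3.15 mA.
But then V_CE = 11 − 3.15×8.2 = -14.8 V < V_CE(sat) = 0.2 V — impossible in the active region.
So the transistor is saturated. With V_CE = 0.2 V, I_C = (V_CC − 0.2)/R_C = 10.8/8.2 = 1.32 mA.
Check: β·I_B = 3.15 mA > I_C = 1.32 mA, confirming saturation.

saturation; I_C ≈ 1.3 mA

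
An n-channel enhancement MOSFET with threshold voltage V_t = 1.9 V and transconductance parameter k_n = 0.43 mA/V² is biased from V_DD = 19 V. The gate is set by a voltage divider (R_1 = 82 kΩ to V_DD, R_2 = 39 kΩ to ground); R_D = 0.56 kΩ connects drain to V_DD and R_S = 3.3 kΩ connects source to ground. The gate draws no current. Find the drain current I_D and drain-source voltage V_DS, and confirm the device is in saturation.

I_D ≈ 0.72 mA, V_DS ≈ 16 V

V_G = V_DD·R_2/(R_1+R_2) = 19×39/121 = 6.12 V.
Assume saturation: I_D = (k_n/2)(V_GS − V_t)² with V_GS = V_G − I_D·R_S = 6.12 − 3.3·I_D.
Substituting gives 2.34·I_D² − 6.99·I_D + 3.84 = 0, with roots I_D = 0.724 or 2.26 mA.
The root I_D = 2.26 mA gives V_GS = -1.34 V ≤ V_t, so take I_D = 0.724 mA.
Then V_GS = 3.73 V and V_DS = V_DD − I_D(R_D+R_S) = 19 − 0.724×3.86 = 16.2 V.
Saturation requires V_DS ≥ V_GS − V_t = 1.83 V; 16.2 ≥ 1.83 ✓.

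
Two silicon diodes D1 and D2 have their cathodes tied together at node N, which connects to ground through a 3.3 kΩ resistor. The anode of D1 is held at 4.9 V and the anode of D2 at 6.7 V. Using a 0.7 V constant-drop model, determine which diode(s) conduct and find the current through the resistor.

Assume both conduct. Then node N would need to be at both 4.9−0.7 = 4.2 V and 6.7−0.7 = 6 V, which is impossible.
Assume only D2 conducts: V_N = 6.7 − 0.7 = 6 V, so I_R = 6/3.3 = 1.82 mA.
Check D1: its anode-to-cathode voltage is 4.9 − 6 = -1.1 V < 0.7 V, so it is off. The assumption is consistent.

Only D2 conducts; I_R ≈ 1.8 mA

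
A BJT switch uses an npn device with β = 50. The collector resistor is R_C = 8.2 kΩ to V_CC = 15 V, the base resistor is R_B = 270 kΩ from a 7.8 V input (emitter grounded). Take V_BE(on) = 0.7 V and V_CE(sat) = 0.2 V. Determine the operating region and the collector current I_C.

active; I_C ≈ 1.3 mA

Assume active. Base-emitter loop: I_B = (V_BB − V_BE)/R_B = (7.8 − 0.7)/270 = 0.0263 mA.
I_C = β·I_B = 50×0.0263 = 1.31 mA.
V_CE = V_CC − I_C·R_C = 15 − 1.31×8.2 = 4.22 V > V_CE(sat), so the active-region assumption holds.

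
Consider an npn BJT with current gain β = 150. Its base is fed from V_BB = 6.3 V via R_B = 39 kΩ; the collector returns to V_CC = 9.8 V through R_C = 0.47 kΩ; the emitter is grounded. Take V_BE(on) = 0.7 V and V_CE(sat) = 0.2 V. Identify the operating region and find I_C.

Assume active: I_B = (6.3 − 0.7)/39 = 0.144 mA, giving I_C = β·I_B = 21.5 mA.
But then V_CE = 9.8 − 21.5×0.47 = -0.323 V < V_CE(sat) = 0.2 V — impossible in the active region.
So the transistor is saturated. With V_CE = 0.2 V, I_C = (V_CC − 0.2)/R_C = 9.6/0.47 = 20.4 mA.
Check: β·I_B = 21.5 mA > I_C = 20.4 mA, confirming saturation.

saturation; I_C ≈ 20 mA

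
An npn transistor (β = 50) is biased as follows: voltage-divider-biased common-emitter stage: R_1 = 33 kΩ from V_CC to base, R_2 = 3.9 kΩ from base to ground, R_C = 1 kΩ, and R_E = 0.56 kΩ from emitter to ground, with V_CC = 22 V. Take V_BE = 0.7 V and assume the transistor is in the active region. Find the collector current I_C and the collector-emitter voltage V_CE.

Thevenize the base divider: V_Th = V_CC·R_2/(R_1+R_2) = 22×3.9/36.9 = 2.33 V, R_Th = R_1‖R_2 = 3.49 kΩ.
Base-emitter loop: V_Th = I_B·R_Th + V_BE + (β+1)I_B·R_E, so I_B = (2.33 − 0.7) / (3.49 + 51×0.56) = 0.0507 mA.
I_C = β·I_B = 50×0.0507 = 2.54 mA, and I_E = (β+1)I_B = 2.59 mA.
V_CE = V_CC − I_C·R_C − I_E·R_E = 22 − 2.54×1 − 2.59×0.56 = 18 V.
V_CE = 18 V > 0.2 V confirms active-region operation.

I_C ≈ 2.5 mA, V_CE ≈ 18 V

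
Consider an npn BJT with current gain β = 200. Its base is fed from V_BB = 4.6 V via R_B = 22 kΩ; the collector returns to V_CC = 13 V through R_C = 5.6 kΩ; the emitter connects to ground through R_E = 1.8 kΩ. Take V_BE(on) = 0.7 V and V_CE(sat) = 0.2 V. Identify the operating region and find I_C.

saturation; I_C ≈ 1.7 mA

Assume active: I_B = (4.6 − 0.7)/(22 + 201×1.8) = 0.0102 mA, I_C = β·I_B = 2.03 mA.
Then V_CE = 13 − 2.03×5.6 − 2.04×1.8 = -2.06 V < 0.2 V — the active assumption fails.
Re-solve with V_CE = 0.2 V. KCL at the emitter: V_E/R_E = (V_BB−0.7−V_E)/R_B + (V_CC−0.2−V_E)/R_C, giving V_E = 3.16 V.
I_C = (V_CC − 0.2 − V_E)/R_C = (12.8 − 3.16)/5.6 = 1.72 mA.
Check: I_B = (3.9 − 3.16)/22 = 0.0337 mA, and β·I_B = 6.73 mA > I_C, confirming saturation.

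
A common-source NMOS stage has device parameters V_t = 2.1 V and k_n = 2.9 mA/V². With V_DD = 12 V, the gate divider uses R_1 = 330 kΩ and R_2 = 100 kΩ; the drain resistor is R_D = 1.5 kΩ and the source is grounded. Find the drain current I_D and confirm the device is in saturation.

I_D ≈ 0.69 mA

V_G = V_DD·R_2/(R_1+R_2) = 12×100/430 = 2.79 V. With the source grounded, V_GS = V_G = 2.79 V.
Assume saturation: I_D = (k_n/2)(V_GS − V_t)² = (2.9/2)×(2.79 − 2.1)² = 1.45×0.691² = 0.692 mA.
V_DS = V_DD − I_D·R_D = 12 − 0.692×1.5 = 11 V.
Saturation requires V_DS ≥ V_GS − V_t = 0.691 V; 11 ≥ 0.691 ✓.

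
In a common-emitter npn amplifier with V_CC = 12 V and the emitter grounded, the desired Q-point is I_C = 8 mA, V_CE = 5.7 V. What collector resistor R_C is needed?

Collector loop: V_CC = I_C·R_C + V_CE.
R_C = (V_CC − V_CE)/I_C = (12 − 5.7)/8 = 0.787 kΩ.

R_C ≈ 0.79 kΩ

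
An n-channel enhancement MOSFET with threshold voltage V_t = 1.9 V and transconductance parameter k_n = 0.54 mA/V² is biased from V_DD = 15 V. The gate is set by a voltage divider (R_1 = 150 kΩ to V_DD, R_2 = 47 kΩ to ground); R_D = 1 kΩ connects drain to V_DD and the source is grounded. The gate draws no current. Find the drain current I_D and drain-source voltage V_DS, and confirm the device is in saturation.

V_G = V_DD·R_2/(R_1+R_2) = 15×47/197 = 3.58 V. With the source grounded, V_GS = V_G = 3.58 V.
Assume saturation: I_D = (k_n/2)(V_GS − V_t)² = (0.54/2)×(3.58 − 1.9)² = 0.27×1.68² = 0.761 mA.
V_DS = V_DD − I_D·R_D = 15 − 0.761×1 = 14.2 V.
Saturation requires V_DS ≥ V_GS − V_t = 1.68 V; 14.2 ≥ 1.68 ✓.

I_D ≈ 0.76 mA, V_DS ≈ 14 V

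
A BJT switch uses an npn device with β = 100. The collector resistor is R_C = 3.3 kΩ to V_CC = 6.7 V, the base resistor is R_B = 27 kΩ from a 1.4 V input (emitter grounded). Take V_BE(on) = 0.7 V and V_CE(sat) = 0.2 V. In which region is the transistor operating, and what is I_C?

saturation; I_C ≈ 2 mA

Assume active: I_B = (1.4 − 0.7)/27 = 0.0259 mA, giving I_C = β·I_B = 2.59 mA.
But then V_CE = 6.7 − 2.59×3.3 = -1.86 V < V_CE(sat) = 0.2 V — impossible in the active region.
So the transistor is saturated. With V_CE = 0.2 V, I_C = (V_CC − 0.2)/R_C = 6.5/3.3 = 1.97 mA.
Check: β·I_B = 2.59 mA > I_C = 1.97 mA, confirming saturation.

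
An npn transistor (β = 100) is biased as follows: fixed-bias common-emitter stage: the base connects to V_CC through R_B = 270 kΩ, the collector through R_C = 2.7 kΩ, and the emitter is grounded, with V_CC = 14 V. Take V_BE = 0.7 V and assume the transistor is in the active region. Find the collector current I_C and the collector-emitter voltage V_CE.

I_C ≈ 4.9 mA, V_CE ≈ 0.7 V

Base loop: V_CC = I_B·R_B + V_BE, so I_B = (14 − 0.7)/270 kΩ = 0.0493 mA.
In the active region I_C = β·I_B = 100 × 0.0493 = 4.93 mA.
Collector loop: V_CE = V_CC − I_C·R_C = 14 − 4.93×2.7 = 0.7 V.
Since V_CE = 0.7 V > V_CE(sat) ≈ 0.2 V, the transistor is in the active region as assumed.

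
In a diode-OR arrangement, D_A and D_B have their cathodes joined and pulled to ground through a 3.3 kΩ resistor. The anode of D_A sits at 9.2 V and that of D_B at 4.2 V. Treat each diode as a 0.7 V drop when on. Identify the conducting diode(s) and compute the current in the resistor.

Only D_A conducts; I_R ≈ 2.6 mA

Assume both conduct. Then node N would need to be at both 9.2−0.7 = 8.5 V and 4.2−0.7 = 3.5 V, which is impossible.
Assume only D_A conducts: V_N = 9.2 − 0.7 = 8.5 V, so I_R = 8.5/3.3 = 2.58 mA.
Check D_B: its anode-to-cathode voltage is 4.2 − 8.5 = -4.3 V < 0.7 V, so it is off. The assumption is consistent.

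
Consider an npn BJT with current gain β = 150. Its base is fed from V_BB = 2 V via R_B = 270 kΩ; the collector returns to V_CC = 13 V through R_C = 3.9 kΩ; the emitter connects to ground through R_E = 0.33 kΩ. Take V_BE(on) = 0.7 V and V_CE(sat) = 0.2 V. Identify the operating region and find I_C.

Assume active. Base-emitter loop: I_B = (V_BB − V_BE)/(R_B + (β+1)R_E) = (2 − 0.7)/(270 + 151×0.33) = 0.00406 mA.
I_C = β·I_B = 150×0.00406 = 0.61 mA.
V_CE = V_CC − I_C·R_C − I_E·R_E = 13 − 0.61×3.9 − 0.614×0.33 = 10.4 V > V_CE(sat), so the active-region assumption holds.

active; I_C ≈ 0.61 mA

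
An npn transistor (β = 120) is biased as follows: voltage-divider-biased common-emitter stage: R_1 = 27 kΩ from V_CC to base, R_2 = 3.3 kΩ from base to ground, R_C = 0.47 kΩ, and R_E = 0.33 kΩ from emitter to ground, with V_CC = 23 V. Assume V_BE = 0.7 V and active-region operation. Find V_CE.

V_CE ≈ 19 V

Thevenize the base divider: V_Th = V_CC·R_2/(R_1+R_2) = 23×3.3/30.3 = 2.5 V, R_Th = R_1‖R_2 = 2.94 kΩ.
Base-emitter loop: V_Th = I_B·R_Th + V_BE + (β+1)I_B·R_E, so I_B = (2.5 − 0.7) / (2.94 + 121×0.33) = 0.0421 mA.
I_C = β·I_B = 120×0.0421 = 5.05 mA, and I_E = (β+1)I_B = 5.09 mA.
V_CE = V_CC − I_C·R_C − I_E·R_E = 23 − 5.05×0.47 − 5.09×0.33 = 18.9 V.
V_CE = 18.9 V > 0.2 V confirms active-region operation.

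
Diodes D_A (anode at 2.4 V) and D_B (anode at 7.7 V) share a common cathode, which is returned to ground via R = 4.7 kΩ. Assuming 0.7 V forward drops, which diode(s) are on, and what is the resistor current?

Only D_B conducts; I_R ≈ 1.5 mA

Assume both conduct. Then node N would need to be at both 2.4−0.7 = 1.7 V and 7.7−0.7 = 7 V, which is impossible.
Assume only D_B conducts: V_N = 7.7 − 0.7 = 7 V, so I_R = 7/4.7 = 1.49 mA.
Check D_A: its anode-to-cathode voltage is 2.4 − 7 = -4.6 V < 0.7 V, so it is off. The assumption is consistent.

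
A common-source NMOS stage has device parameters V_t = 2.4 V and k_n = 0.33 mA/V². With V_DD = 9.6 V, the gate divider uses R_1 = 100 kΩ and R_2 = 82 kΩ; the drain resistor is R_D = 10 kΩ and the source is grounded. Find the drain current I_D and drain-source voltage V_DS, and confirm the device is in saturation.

I_D ≈ 0.61 mA, V_DS ≈ 3.5 V

V_G = V_DD·R_2/(R_1+R_2) = 9.6×82/182 = 4.33 V. With the source grounded, V_GS = V_G = 4.33 V.
Assume saturation: I_D = (k_n/2)(V_GS − V_t)² = (0.33/2)×(4.33 − 2.4)² = 0.165×1.93² = 0.612 mA.
V_DS = V_DD − I_D·R_D = 9.6 − 0.612×10 = 3.48 V.
Saturation requires V_DS ≥ V_GS − V_t = 1.93 V; 3.48 ≥ 1.93 ✓.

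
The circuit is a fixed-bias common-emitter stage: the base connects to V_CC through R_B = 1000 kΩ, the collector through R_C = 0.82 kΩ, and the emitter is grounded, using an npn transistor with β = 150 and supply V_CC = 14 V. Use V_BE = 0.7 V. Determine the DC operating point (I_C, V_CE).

I_C ≈ 2 mA, V_CE ≈ 12 V

Base loop: V_CC = I_B·R_B + V_BE, so I_B = (14 − 0.7)/1000 kΩ = 0.0133 mA.
In the active region I_C = β·I_B = 150 × 0.0133 = 2 mA.
Collector loop: V_CE = V_CC − I_C·R_C = 14 − 2×0.82 = 12.4 V.
Since V_CE = 12.4 V > V_CE(sat) ≈ 0.2 V, the transistor is in the active region as assumed.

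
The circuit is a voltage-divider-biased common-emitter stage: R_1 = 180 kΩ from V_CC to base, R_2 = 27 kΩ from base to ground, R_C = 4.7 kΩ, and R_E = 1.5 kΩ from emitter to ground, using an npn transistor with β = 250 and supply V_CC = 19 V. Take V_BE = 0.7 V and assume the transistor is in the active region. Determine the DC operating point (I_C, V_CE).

I_C ≈ 1.1 mA, V_CE ≈ 12 V

Thevenize the base divider: V_Th = V_CC·R_2/(R_1+R_2) = 19×27/207 = 2.48 V, R_Th = R_1‖R_2 = 23.5 kΩ.
Base-emitter loop: V_Th = I_B·R_Th + V_BE + (β+1)I_B·R_E, so I_B = (2.48 − 0.7) / (23.5 + 251×1.5) = 0.00445 mA.
I_C = β·I_B = 250×0.00445 = 1.11 mA, and I_E = (β+1)I_B = 1.12 mA.
V_CE = V_CC − I_C·R_C − I_E·R_E = 19 − 1.11×4.7 − 1.12×1.5 = 12.1 V.
V_CE = 12.1 V > 0.2 V confirms active-region operation.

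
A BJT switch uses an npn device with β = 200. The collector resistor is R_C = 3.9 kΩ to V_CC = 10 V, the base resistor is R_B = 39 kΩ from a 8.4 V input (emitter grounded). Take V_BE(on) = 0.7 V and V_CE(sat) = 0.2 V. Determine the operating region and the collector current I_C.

saturation; I_C ≈ 2.5 mA

Assume active: I_B = (8.4 − 0.7)/39 = 0.197 mA, giving I_C = β·I_B = 39.5 mA.
But then V_CE = 10 − 39.5×3.9 = -144 V < V_CE(sat) = 0.2 V — impossible in the active region.
So the transistor is saturated. With V_CE = 0.2 V, I_C = (V_CC − 0.2)/R_C = 9.8/3.9 = 2.51 mA.
Check: β·I_B = 39.5 mA > I_C = 2.51 mA, confirming saturation.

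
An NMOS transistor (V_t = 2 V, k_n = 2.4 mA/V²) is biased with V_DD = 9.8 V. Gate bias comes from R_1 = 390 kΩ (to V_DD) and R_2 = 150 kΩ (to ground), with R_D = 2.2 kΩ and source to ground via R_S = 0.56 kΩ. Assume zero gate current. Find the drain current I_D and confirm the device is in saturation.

I_D ≈ 0.34 mA

V_G = V_DD·R_2/(R_1+R_2) = 9.8×150/540 = 2.72 V.
Assume saturation: I_D = (k_n/2)(V_GS − V_t)² with V_GS = V_G − I_D·R_S = 2.72 − 0.56·I_D.
Substituting gives 0.376·I_D² − 1.97·I_D + 0.626 = 0, with roots I_D = 0.34 or 4.9 mA.
The root I_D = 4.9 mA gives V_GS = -0.0201 V ≤ V_t, so take I_D = 0.34 mA.
Then V_GS = 2.53 V and V_DS = V_DD − I_D(R_D+R_S) = 9.8 − 0.34×2.76 = 8.86 V.
Saturation requires V_DS ≥ V_GS − V_t = 0.532 V; 8.86 ≥ 0.532 ✓.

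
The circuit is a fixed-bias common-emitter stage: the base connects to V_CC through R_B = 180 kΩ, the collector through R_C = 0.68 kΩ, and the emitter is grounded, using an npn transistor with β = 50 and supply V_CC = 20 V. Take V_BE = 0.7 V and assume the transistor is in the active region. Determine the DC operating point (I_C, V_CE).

I_C ≈ 5.4 mA, V_CE ≈ 16 V

Base loop: V_CC = I_B·R_B + V_BE, so I_B = (20 − 0.7)/180 kΩ = 0.107 mA.
In the active region I_C = β·I_B = 50 × 0.107 = 5.36 mA.
Collector loop: V_CE = V_CC − I_C·R_C = 20 − 5.36×0.68 = 16.4 V.
Since V_CE = 16.4 V > V_CE(sat) ≈ 0.2 V, the transistor is in the active region as assumed.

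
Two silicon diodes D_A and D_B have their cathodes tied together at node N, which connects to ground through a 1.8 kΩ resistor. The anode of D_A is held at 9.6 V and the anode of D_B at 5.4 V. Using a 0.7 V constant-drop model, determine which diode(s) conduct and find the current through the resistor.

Only D_A conducts; I_R ≈ 4.9 mA

Assume both conduct. Then node N would need to be at both 9.6−0.7 = 8.9 V and 5.4−0.7 = 4.7 V, which is impossible.
Assume only D_A conducts: V_N = 9.6 − 0.7 = 8.9 V, so I_R = 8.9/1.8 = 4.94 mA.
Check D_B: its anode-to-cathode voltage is 5.4 − 8.9 = -3.5 V < 0.7 V, so it is off. The assumption is consistent.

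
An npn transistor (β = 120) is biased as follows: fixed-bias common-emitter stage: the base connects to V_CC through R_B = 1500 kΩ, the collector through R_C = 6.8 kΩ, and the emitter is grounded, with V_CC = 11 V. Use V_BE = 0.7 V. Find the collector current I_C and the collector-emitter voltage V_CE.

I_C ≈ 0.82 mA, V_CE ≈ 5.4 V

Base loop: V_CC = I_B·R_B + V_BE, so I_B = (11 − 0.7)/1500 kΩ = 0.00687 mA.
In the active region I_C = β·I_B = 120 × 0.00687 = 0.824 mA.
Collector loop: V_CE = V_CC − I_C·R_C = 11 − 0.824×6.8 = 5.4 V.
Since V_CE = 5.4 V > V_CE(sat) ≈ 0.2 V, the transistor is in the active region as assumed.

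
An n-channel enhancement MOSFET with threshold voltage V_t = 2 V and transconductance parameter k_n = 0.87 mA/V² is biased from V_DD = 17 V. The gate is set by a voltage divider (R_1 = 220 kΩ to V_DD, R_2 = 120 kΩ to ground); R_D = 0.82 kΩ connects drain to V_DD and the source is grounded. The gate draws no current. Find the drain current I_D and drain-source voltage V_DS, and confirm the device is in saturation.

V_G = V_DD·R_2/(R_1+R_2) = 17×120/340 = 6 V. With the source grounded, V_GS = V_G = 6 V.
Assume saturation: I_D = (k_n/2)(V_GS − V_t)² = (0.87/2)×(6 − 2)² = 0.435×4² = 6.96 mA.
V_DS = V_DD − I_D·R_D = 17 − 6.96×0.82 = 11.3 V.
Saturation requires V_DS ≥ V_GS − V_t = 4 V; 11.3 ≥ 4 ✓.

I_D ≈ 7 mA, V_DS ≈ 11 V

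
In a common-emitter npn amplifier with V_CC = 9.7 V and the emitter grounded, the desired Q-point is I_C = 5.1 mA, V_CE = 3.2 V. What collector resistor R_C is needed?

R_C ≈ 1.3 kΩ

Collector loop: V_CC = I_C·R_C + V_CE.
R_C = (V_CC − V_CE)/I_C = (9.7 − 3.2)/5.1 = 1.27 kΩ.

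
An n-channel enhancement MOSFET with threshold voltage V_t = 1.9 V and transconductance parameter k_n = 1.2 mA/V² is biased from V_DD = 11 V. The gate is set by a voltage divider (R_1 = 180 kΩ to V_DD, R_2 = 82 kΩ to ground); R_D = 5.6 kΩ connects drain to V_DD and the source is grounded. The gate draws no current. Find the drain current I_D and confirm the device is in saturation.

V_G = V_DD·R_2/(R_1+R_2) = 11×82/262 = 3.44 V. With the source grounded, V_GS = V_G = 3.44 V.
Assume saturation: I_D = (k_n/2)(V_GS − V_t)² = (1.2/2)×(3.44 − 1.9)² = 0.6×1.54² = 1.43 mA.
V_DS = V_DD − I_D·R_D = 11 − 1.43×5.6 = 3 V.
Saturation requires V_DS ≥ V_GS − V_t = 1.54 V; 3 ≥ 1.54 ✓.

I_D ≈ 1.4 mA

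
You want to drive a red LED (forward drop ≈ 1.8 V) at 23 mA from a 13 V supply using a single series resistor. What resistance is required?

The resistor drops V_S − V_D = 13 − 1.8 = 11.2 V at 23 mA.
R = 11.2 V / 23 mA = 0.487 kΩ.

R ≈ 0.49 kΩ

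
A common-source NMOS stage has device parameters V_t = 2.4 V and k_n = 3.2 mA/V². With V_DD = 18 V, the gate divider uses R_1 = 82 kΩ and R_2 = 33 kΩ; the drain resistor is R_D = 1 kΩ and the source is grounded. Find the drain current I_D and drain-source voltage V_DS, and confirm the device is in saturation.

I_D ≈ 12 mA, V_DS ≈ 5.8 V

V_G = V_DD·R_2/(R_1+R_2) = 18×33/115 = 5.17 V. With the source grounded, V_GS = V_G = 5.17 V.
Assume saturation: I_D = (k_n/2)(V_GS − V_t)² = (3.2/2)×(5.17 − 2.4)² = 1.6×2.77² = 12.2 mA.
V_DS = V_DD − I_D·R_D = 18 − 12.2×1 = 5.77 V.
Saturation requires V_DS ≥ V_GS − V_t = 2.77 V; 5.77 ≥ 2.77 ✓.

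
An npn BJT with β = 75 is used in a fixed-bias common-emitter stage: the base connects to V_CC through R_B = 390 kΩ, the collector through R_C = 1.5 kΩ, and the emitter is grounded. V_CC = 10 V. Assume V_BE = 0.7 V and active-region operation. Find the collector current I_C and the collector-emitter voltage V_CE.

I_C ≈ 1.8 mA, V_CE ≈ 7.3 V

Base loop: V_CC = I_B·R_B + V_BE, so I_B = (10 − 0.7)/390 kΩ = 0.0238 mA.
In the active region I_C = β·I_B = 75 × 0.0238 = 1.79 mA.
Collector loop: V_CE = V_CC − I_C·R_C = 10 − 1.79×1.5 = 7.32 V.
Since V_CE = 7.32 V > V_CE(sat) ≈ 0.2 V, the transistor is in the active region as assumed.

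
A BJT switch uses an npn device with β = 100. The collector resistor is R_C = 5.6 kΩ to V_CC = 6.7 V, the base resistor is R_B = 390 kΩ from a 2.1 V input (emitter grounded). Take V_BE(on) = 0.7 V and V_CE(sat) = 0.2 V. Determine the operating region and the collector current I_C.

active; I_C ≈ 0.36 mA

Assume active. Base-emitter loop: I_B = (V_BB − V_BE)/R_B = (2.1 − 0.7)/390 = 0.00359 mA.
I_C = β·I_B = 100×0.00359 = 0.359 mA.
V_CE = V_CC − I_C·R_C = 6.7 − 0.359×5.6 = 4.69 V > V_CE(sat), so the active-region assumption holds.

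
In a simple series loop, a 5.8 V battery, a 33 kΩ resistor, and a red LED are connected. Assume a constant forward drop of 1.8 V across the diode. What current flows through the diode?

KVL around the loop: 5.8 = V_D + I·R = 1.8 + I × 33 kΩ.
So I = (5.8 − 1.8) / 33 kΩ = 4 / 33 = 0.121 mA.

I ≈ 0.12 mA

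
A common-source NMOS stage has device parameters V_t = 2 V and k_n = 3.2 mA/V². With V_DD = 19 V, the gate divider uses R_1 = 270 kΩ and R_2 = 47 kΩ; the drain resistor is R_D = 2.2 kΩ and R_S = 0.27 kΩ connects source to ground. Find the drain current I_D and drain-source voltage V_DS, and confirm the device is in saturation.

V_G = V_DD·R_2/(R_1+R_2) = 19×47/317 = 2.82 V.
Assume saturation: I_D = (k_n/2)(V_GS − V_t)² with V_GS = V_G − I_D·R_S = 2.82 − 0.27·I_D.
Substituting gives 0.117·I_D² − 1.71·I_D + 1.07 = 0, with roots I_D = 0.655 or 14 mA.
The root I_D = 14 mA gives V_GS = -0.955 V ≤ V_t, so take I_D = 0.655 mA.
Then V_GS = 2.64 V and V_DS = V_DD − I_D(R_D+R_S) = 19 − 0.655×2.47 = 17.4 V.
Saturation requires V_DS ≥ V_GS − V_t = 0.64 V; 17.4 ≥ 0.64 ✓.

I_D ≈ 0.66 mA, V_DS ≈ 17 V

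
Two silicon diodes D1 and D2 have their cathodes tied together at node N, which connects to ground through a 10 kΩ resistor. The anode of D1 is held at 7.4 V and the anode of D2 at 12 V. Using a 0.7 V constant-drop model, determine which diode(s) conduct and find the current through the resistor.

Only D2 conducts; I_R ≈ 1.1 mA

Assume both conduct. Then node N would need to be at both 7.4−0.7 = 6.7 V and 12−0.7 = 11.3 V, which is impossible.
Assume only D2 conducts: V_N = 12 − 0.7 = 11.3 V, so I_R = 11.3/10 = 1.13 mA.
Check D1: its anode-to-cathode voltage is 7.4 − 11.3 = -3.9 V < 0.7 V, so it is off. The assumption is consistent.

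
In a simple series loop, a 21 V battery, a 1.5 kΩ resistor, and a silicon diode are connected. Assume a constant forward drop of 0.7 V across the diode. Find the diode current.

KVL around the loop: 21 = V_D + I·R = 0.7 + I × 1.5 kΩ.
So I = (21 − 0.7) / 1.5 kΩ = 20.3 / 1.5 = 13.5 mA.

I ≈ 14 mA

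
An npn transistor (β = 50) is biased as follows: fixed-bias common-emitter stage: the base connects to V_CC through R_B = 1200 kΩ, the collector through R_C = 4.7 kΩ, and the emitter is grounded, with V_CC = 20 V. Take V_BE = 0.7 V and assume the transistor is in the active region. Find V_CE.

V_CE ≈ 16 V

Base loop: V_CC = I_B·R_B + V_BE, so I_B = (20 − 0.7)/1200 kΩ = 0.0161 mA.
In the active region I_C = β·I_B = 50 × 0.0161 = 0.804 mA.
Collector loop: V_CE = V_CC − I_C·R_C = 20 − 0.804×4.7 = 16.2 V.
Since V_CE = 16.2 V > V_CE(sat) ≈ 0.2 V, the transistor is in the active region as assumed.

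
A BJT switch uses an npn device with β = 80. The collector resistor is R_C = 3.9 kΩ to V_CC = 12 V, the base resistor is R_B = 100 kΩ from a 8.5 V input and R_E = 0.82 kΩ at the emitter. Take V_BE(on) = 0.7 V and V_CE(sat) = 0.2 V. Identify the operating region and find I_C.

saturation; I_C ≈ 2.5 mA

Assume active: I_B = (8.5 − 0.7)/(100 + 81×0.82) = 0.0469 mA, I_C = β·I_B = 3.75 mA.
Then V_CE = 12 − 3.75×3.9 − 3.8×0.82 = -5.74 V < 0.2 V — the active assumption fails.
Re-solve with V_CE = 0.2 V. KCL at the emitter: V_E/R_E = (V_BB−0.7−V_E)/R_B + (V_CC−0.2−V_E)/R_C, giving V_E = 2.09 V.
I_C = (V_CC − 0.2 − V_E)/R_C = (11.8 − 2.09)/3.9 = 2.49 mA.
Check: I_B = (7.8 − 2.09)/100 = 0.0571 mA, and β·I_B = 4.57 mA > I_C, confirming saturation.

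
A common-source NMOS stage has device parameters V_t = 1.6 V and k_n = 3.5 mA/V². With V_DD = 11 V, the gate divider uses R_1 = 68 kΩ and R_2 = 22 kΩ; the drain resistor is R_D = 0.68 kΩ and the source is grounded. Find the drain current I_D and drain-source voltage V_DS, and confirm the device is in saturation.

I_D ≈ 2.1 mA, V_DS ≈ 9.6 V

V_G = V_DD·R_2/(R_1+R_2) = 11×22/90 = 2.69 V. With the source grounded, V_GS = V_G = 2.69 V.
Assume saturation: I_D = (k_n/2)(V_GS − V_t)² = (3.5/2)×(2.69 − 1.6)² = 1.75×1.09² = 2.07 mA.
V_DS = V_DD − I_D·R_D = 11 − 2.07×0.68 = 9.59 V.
Saturation requires V_DS ≥ V_GS − V_t = 1.09 V; 9.59 ≥ 1.09 ✓.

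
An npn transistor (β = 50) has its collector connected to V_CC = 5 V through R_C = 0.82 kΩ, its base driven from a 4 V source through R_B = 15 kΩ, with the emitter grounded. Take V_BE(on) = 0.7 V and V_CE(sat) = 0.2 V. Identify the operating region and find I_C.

saturation; I_C ≈ 5.9 mA

Assume active: I_B = (4 − 0.7)/15 = 0.22 mA, giving I_C = β·I_B = 11 mA.
But then V_CE = 5 − 11×0.82 = -4.02 V < V_CE(sat) = 0.2 V — impossible in the active region.
So the transistor is saturated. With V_CE = 0.2 V, I_C = (V_CC − 0.2)/R_C = 4.8/0.82 = 5.85 mA.
Check: β·I_B = 11 mA > I_C = 5.85 mA, confirming saturation.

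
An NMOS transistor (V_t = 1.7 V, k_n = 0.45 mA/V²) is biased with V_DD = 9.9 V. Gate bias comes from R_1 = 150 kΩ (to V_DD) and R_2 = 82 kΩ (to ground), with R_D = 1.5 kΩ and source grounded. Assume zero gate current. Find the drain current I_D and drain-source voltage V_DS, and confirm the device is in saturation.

I_D ≈ 0.73 mA, V_DS ≈ 8.8 V

V_G = V_DD·R_2/(R_1+R_2) = 9.9×82/232 = 3.5 V. With the source grounded, V_GS = V_G = 3.5 V.
Assume saturation: I_D = (k_n/2)(V_GS − V_t)² = (0.45/2)×(3.5 − 1.7)² = 0.225×1.8² = 0.728 mA.
V_DS = V_DD − I_D·R_D = 9.9 − 0.728×1.5 = 8.81 V.
Saturation requires V_DS ≥ V_GS − V_t = 1.8 V; 8.81 ≥ 1.8 ✓.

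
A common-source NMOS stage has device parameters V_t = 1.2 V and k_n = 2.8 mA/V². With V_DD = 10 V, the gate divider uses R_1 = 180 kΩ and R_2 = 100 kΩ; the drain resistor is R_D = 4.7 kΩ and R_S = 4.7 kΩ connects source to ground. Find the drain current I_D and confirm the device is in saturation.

I_D ≈ 0.39 mA

V_G = V_DD·R_2/(R_1+R_2) = 10×100/280 = 3.57 V.
Assume saturation: I_D = (k_n/2)(V_GS − V_t)² with V_GS = V_G − I_D·R_S = 3.57 − 4.7·I_D.
Substituting gives 30.9·I_D² − 32.2·I_D + 7.87 = 0, with roots I_D = 0.392 or 0.649 mA.
The root I_D = 0.649 mA gives V_GS = 0.519 V ≤ V_t, so take I_D = 0.392 mA.
Then V_GS = 1.73 V and V_DS = V_DD − I_D(R_D+R_S) = 10 − 0.392×9.4 = 6.32 V.
Saturation requires V_DS ≥ V_GS − V_t = 0.529 V; 6.32 ≥ 0.529 ✓.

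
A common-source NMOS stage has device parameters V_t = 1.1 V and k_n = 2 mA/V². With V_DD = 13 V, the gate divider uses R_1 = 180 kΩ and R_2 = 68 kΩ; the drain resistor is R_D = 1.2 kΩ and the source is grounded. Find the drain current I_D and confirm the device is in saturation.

V_G = V_DD·R_2/(R_1+R_2) = 13×68/248 = 3.56 V. With the source grounded, V_GS = V_G = 3.56 V.
Assume saturation: I_D = (k_n/2)(V_GS − V_t)² = (2/2)×(3.56 − 1.1)² = 1×2.46² = 6.07 mA.
V_DS = V_DD − I_D·R_D = 13 − 6.07×1.2 = 5.71 V.
Saturation requires V_DS ≥ V_GS − V_t = 2.46 V; 5.71 ≥ 2.46 ✓.

I_D ≈ 6.1 mA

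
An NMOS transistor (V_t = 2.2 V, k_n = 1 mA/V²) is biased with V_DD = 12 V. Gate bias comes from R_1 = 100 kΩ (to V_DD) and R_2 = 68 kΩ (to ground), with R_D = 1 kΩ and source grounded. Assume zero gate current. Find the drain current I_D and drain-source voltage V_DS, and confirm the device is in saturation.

V_G = V_DD·R_2/(R_1+R_2) = 12×68/168 = 4.86 V. With the source grounded, V_GS = V_G = 4.86 V.
Assume saturation: I_D = (k_n/2)(V_GS − V_t)² = (1/2)×(4.86 − 2.2)² = 0.5×2.66² = 3.53 mA.
V_DS = V_DD − I_D·R_D = 12 − 3.53×1 = 8.47 V.
Saturation requires V_DS ≥ V_GS − V_t = 2.66 V; 8.47 ≥ 2.66 ✓.

I_D ≈ 3.5 mA, V_DS ≈ 8.5 V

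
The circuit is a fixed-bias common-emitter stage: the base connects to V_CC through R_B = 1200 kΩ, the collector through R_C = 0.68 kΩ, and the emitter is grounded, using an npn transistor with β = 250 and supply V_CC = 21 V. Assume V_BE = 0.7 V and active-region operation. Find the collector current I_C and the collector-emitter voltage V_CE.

Base loop: V_CC = I_B·R_B + V_BE, so I_B = (21 − 0.7)/1200 kΩ = 0.0169 mA.
In the active region I_C = β·I_B = 250 × 0.0169 = 4.23 mA.
Collector loop: V_CE = V_CC − I_C·R_C = 21 − 4.23×0.68 = 18.1 V.
Since V_CE = 18.1 V > V_CE(sat) ≈ 0.2 V, the transistor is in the active region as assumed.

I_C ≈ 4.2 mA, V_CE ≈ 18 V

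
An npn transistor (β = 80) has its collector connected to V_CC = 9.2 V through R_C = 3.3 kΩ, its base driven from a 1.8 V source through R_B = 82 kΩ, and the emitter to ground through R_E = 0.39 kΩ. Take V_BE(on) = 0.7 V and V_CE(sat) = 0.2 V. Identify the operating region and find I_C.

Assume active. Base-emitter loop: I_B = (V_BB − V_BE)/(R_B + (β+1)R_E) = (1.8 − 0.7)/(82 + 81×0.39) = 0.00968 mA.
I_C = β·I_B = 80×0.00968 = 0.775 mA.
V_CE = V_CC − I_C·R_C − I_E·R_E = 9.2 − 0.775×3.3 − 0.784×0.39 = 6.34 V > V_CE(sat), so the active-region assumption holds.

active; I_C ≈ 0.77 mA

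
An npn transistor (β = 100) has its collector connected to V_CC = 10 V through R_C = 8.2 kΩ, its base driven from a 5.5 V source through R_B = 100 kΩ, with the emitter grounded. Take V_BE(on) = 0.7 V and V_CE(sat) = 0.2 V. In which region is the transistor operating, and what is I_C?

Assume active: I_B = (5.5 − 0.7)/100 = 0.048 mA, giving I_C = β·I_B = 4.8 mA.
But then V_CE = 10 − 4.8×8.2 = -29.4 V < V_CE(sat) = 0.2 V — impossible in the active region.
So the transistor is saturated. With V_CE = 0.2 V, I_C = (V_CC − 0.2)/R_C = 9.8/8.2 = 1.2 mA.
Check: β·I_B = 4.8 mA > I_C = 1.2 mA, confirming saturation.

saturation; I_C ≈ 1.2 mA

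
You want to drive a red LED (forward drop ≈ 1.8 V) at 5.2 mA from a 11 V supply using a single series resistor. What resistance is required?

R ≈ 1.8 kΩ

The resistor drops V_S − V_D = 11 − 1.8 = 9.2 V at 5.2 mA.
R = 9.2 V / 5.2 mA = 1.77 kΩ.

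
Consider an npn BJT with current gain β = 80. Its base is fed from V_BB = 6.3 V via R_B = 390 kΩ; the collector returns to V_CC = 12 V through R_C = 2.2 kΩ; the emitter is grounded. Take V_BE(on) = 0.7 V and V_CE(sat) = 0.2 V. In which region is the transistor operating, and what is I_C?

Assume active. Base-emitter loop: I_B = (V_BB − V_BE)/R_B = (6.3 − 0.7)/390 = 0.0144 mA.
I_C = β·I_B = 80×0.0144 = 1.15 mA.
V_CE = V_CC − I_C·R_C = 12 − 1.15×2.2 = 9.47 V > V_CE(sat), so the active-region assumption holds.

active; I_C ≈ 1.1 mA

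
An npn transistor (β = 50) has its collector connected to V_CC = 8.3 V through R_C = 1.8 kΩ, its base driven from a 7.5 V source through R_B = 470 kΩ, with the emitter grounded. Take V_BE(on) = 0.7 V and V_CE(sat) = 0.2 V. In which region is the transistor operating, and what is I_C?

Assume active. Base-emitter loop: I_B = (V_BB − V_BE)/R_B = (7.5 − 0.7)/470 = 0.0145 mA.
I_C = β·I_B = 50×0.0145 = 0.723 mA.
V_CE = V_CC − I_C·R_C = 8.3 − 0.723×1.8 = 7 V > V_CE(sat), so the active-region assumption holds.

active; I_C ≈ 0.72 mA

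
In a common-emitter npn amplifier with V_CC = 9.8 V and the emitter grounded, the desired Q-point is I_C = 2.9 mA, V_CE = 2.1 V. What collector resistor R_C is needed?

R_C ≈ 2.7 kΩ

Collector loop: V_CC = I_C·R_C + V_CE.
R_C = (V_CC − V_CE)/I_C = (9.8 − 2.1)/2.9 = 2.66 kΩ.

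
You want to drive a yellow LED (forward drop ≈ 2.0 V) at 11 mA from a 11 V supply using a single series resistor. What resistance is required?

The resistor drops V_S − V_D = 11 − 2.0 = 9 V at 11 mA.
R = 9 V / 11 mA = 0.818 kΩ.

R ≈ 0.82 kΩ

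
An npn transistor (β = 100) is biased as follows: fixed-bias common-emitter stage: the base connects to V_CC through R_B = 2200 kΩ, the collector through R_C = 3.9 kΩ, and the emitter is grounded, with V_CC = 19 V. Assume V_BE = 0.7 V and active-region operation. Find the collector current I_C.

Base loop: V_CC = I_B·R_B + V_BE, so I_B = (19 − 0.7)/2200 kΩ = 0.00832 mA.
In the active region I_C = β·I_B = 100 × 0.00832 = 0.832 mA.
Collector loop: V_CE = V_CC − I_C·R_C = 19 − 0.832×3.9 = 15.8 V.
Since V_CE = 15.8 V > V_CE(sat) ≈ 0.2 V, the transistor is in the active region as assumed.

I_C ≈ 0.83 mA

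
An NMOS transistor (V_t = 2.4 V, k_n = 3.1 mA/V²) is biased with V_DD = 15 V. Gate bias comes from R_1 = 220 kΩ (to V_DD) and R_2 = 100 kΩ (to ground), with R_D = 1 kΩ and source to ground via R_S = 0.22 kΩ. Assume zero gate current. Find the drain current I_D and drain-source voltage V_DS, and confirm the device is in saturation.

I_D ≈ 3.5 mA, V_DS ≈ 11 V

V_G = V_DD·R_2/(R_1+R_2) = 15×100/320 = 4.69 V.
Assume saturation: I_D = (k_n/2)(V_GS − V_t)² with V_GS = V_G − I_D·R_S = 4.69 − 0.22·I_D.
Substituting gives 0.075·I_D² − 2.56·I_D + 8.11 = 0, with roots I_D = 3.53 or 30.6 mA.
The root I_D = 30.6 mA gives V_GS = -2.04 V ≤ V_t, so take I_D = 3.53 mA.
Then V_GS = 3.91 V and V_DS = V_DD − I_D(R_D+R_S) = 15 − 3.53×1.22 = 10.7 V.
Saturation requires V_DS ≥ V_GS − V_t = 1.51 V; 10.7 ≥ 1.51 ✓.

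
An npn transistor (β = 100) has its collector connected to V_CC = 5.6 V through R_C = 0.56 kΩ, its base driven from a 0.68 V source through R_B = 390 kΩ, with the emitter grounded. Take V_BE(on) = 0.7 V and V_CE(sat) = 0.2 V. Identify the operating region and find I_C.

V_BB = 0.68 V ≤ V_BE(on) = 0.7 V, so the base-emitter junction is not forward biased.
The transistor is in cutoff: I_B = I_C = 0.

cutoff; I_C ≈ 0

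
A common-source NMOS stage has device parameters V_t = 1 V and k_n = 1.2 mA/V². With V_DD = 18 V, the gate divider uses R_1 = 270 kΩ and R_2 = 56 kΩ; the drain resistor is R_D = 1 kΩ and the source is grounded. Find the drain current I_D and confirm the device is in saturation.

I_D ≈ 2.6 mA

V_G = V_DD·R_2/(R_1+R_2) = 18×56/326 = 3.09 V. With the source grounded, V_GS = V_G = 3.09 V.
Assume saturation: I_D = (k_n/2)(V_GS − V_t)² = (1.2/2)×(3.09 − 1)² = 0.6×2.09² = 2.63 mA.
V_DS = V_DD − I_D·R_D = 18 − 2.63×1 = 15.4 V.
Saturation requires V_DS ≥ V_GS − V_t = 2.09 V; 15.4 ≥ 2.09 ✓.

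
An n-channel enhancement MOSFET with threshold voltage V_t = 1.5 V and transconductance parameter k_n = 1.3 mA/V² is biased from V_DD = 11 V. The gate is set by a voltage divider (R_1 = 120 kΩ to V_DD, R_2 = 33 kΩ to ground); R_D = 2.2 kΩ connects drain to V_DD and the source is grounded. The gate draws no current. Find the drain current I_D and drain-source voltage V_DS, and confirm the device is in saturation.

V_G = V_DD·R_2/(R_1+R_2) = 11×33/153 = 2.37 V. With the source grounded, V_GS = V_G = 2.37 V.
Assume saturation: I_D = (k_n/2)(V_GS − V_t)² = (1.3/2)×(2.37 − 1.5)² = 0.65×0.873² = 0.495 mA.
V_DS = V_DD − I_D·R_D = 11 − 0.495×2.2 = 9.91 V.
Saturation requires V_DS ≥ V_GS − V_t = 0.873 V; 9.91 ≥ 0.873 ✓.

I_D ≈ 0.49 mA, V_DS ≈ 9.9 V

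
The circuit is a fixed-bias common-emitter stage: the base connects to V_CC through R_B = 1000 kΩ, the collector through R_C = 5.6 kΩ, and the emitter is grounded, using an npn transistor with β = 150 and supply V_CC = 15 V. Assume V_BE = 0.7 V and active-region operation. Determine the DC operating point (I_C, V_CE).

I_C ≈ 2.1 mA, V_CE ≈ 3 V

Base loop: V_CC = I_B·R_B + V_BE, so I_B = (15 − 0.7)/1000 kΩ = 0.0143 mA.
In the active region I_C = β·I_B = 150 × 0.0143 = 2.15 mA.
Collector loop: V_CE = V_CC − I_C·R_C = 15 − 2.15×5.6 = 2.99 V.
Since V_CE = 2.99 V > V_CE(sat) ≈ 0.2 V, the transistor is in the active region as assumed.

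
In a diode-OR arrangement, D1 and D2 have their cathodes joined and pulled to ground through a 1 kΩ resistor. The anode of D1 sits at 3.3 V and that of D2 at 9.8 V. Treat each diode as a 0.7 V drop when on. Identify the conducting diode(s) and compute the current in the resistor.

Only D2 conducts; I_R ≈ 9.1 mA

Assume both conduct. Then node N would need to be at both 3.3−0.7 = 2.6 V and 9.8−0.7 = 9.1 V, which is impossible.
Assume only D2 conducts: V_N = 9.8 − 0.7 = 9.1 V, so I_R = 9.1/1 = 9.1 mA.
Check D1: its anode-to-cathode voltage is 3.3 − 9.1 = -5.8 V < 0.7 V, so it is off. The assumption is consistent.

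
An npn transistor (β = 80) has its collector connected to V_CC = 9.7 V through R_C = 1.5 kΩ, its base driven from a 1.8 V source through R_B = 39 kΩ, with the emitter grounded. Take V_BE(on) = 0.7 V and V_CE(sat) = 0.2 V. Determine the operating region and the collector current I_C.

Assume active. Base-emitter loop: I_B = (V_BB − V_BE)/R_B = (1.8 − 0.7)/39 = 0.0282 mA.
I_C = β·I_B = 80×0.0282 = 2.26 mA.
V_CE = V_CC − I_C·R_C = 9.7 − 2.26×1.5 = 6.32 V > V_CE(sat), so the active-region assumption holds.

active; I_C ≈ 2.3 mA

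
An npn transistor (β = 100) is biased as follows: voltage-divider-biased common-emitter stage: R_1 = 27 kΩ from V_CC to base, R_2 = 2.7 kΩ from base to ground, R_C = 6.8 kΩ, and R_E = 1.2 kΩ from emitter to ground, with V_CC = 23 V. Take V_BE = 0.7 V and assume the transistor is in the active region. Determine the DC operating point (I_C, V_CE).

Thevenize the base divider: V_Th = V_CC·R_2/(R_1+R_2) = 23×2.7/29.7 = 2.09 V, R_Th = R_1‖R_2 = 2.45 kΩ.
Base-emitter loop: V_Th = I_B·R_Th + V_BE + (β+1)I_B·R_E, so I_B = (2.09 − 0.7) / (2.45 + 101×1.2) = 0.0112 mA.
I_C = β·I_B = 100×0.0112 = 1.12 mA, and I_E = (β+1)I_B = 1.14 mA.
V_CE = V_CC − I_C·R_C − I_E·R_E = 23 − 1.12×6.8 − 1.14×1.2 = 14 V.
V_CE = 14 V > 0.2 V confirms active-region operation.

I_C ≈ 1.1 mA, V_CE ≈ 14 V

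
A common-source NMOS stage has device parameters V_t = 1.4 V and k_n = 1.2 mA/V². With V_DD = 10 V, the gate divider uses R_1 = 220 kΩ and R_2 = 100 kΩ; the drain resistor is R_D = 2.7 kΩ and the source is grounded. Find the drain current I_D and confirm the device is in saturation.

V_G = V_DD·R_2/(R_1+R_2) = 10×100/320 = 3.12 V. With the source grounded, V_GS = V_G = 3.12 V.
Assume saturation: I_D = (k_n/2)(V_GS − V_t)² = (1.2/2)×(3.12 − 1.4)² = 0.6×1.73² = 1.79 mA.
V_DS = V_DD − I_D·R_D = 10 − 1.79×2.7 = 5.18 V.
Saturation requires V_DS ≥ V_GS − V_t = 1.73 V; 5.18 ≥ 1.73 ✓.

I_D ≈ 1.8 mA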